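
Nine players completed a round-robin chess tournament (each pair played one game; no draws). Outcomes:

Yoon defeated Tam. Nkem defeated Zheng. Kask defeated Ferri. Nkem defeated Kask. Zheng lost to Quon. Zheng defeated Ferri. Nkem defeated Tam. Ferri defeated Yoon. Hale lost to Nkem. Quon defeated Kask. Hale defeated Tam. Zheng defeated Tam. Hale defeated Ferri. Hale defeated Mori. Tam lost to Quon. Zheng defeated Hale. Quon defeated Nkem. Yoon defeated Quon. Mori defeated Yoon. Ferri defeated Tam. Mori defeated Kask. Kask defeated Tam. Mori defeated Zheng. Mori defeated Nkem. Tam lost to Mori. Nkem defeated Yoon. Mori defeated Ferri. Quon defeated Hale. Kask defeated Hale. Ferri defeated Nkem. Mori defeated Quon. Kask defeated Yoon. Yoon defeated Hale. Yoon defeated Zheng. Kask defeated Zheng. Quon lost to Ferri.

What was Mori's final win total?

7

Mori's results: beat Kask, Tam, Yoon, Zheng, Quon, Nkem, Ferri; lost to Hale.
That is 7 wins.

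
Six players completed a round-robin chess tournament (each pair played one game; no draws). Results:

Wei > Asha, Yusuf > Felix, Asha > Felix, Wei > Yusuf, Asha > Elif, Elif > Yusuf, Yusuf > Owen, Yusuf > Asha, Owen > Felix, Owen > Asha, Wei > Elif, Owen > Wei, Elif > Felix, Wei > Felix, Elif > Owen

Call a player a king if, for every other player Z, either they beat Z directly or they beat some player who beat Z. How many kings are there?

Elif reaches everyone (king).
Asha cannot reach Wei in two steps.
Owen reaches everyone (king).
Yusuf reaches everyone (king).
Wei reaches everyone (king).
Felix cannot reach Elif, Asha, Owen, Yusuf, Wei in two steps.
Kings: Elif, Owen, Yusuf, Wei — 4.

4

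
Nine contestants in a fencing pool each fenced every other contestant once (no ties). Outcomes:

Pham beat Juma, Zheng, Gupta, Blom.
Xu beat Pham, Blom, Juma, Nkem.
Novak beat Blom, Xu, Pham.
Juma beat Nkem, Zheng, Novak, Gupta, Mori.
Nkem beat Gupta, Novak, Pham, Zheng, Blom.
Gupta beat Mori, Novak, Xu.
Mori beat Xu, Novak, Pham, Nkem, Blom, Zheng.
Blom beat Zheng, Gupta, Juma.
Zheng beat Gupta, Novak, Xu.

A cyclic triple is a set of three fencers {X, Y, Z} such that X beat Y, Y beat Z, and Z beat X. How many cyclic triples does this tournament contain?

Win totals: Xu 4, Novak 3, Gupta 3, Mori 6, Juma 5, Blom 3, Nkem 5, Zheng 3, Pham 4.
A fencer with w wins dominates both others in C(w,2) triples; summing gives 6 + 3 + 3 + 15 + 10 + 3 + 10 + 3 + 6 = 59 transitive triples.
Total triples C(9,3) = 84, so cyclic triples = 84 − 59 = 25.

25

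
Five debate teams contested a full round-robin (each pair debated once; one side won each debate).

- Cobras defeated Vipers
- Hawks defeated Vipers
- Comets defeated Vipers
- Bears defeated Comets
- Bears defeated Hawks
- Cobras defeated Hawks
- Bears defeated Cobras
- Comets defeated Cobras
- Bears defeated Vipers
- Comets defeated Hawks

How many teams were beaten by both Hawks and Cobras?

Hawks beat: Vipers.
Cobras beat: Hawks, Vipers.
Both beat: Vipers — 1.

1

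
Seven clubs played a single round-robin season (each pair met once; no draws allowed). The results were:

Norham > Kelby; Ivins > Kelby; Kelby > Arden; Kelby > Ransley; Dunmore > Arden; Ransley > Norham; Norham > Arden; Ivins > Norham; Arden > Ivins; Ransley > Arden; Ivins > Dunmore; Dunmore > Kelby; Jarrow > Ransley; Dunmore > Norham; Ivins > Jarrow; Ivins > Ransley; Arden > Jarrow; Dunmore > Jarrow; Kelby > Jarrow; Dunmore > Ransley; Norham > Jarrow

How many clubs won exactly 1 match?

Win totals: Jarrow 1, Norham 3, Ivins 5, Ransley 2, Kelby 3, Dunmore 5, Arden 2.
Exactly 1: Jarrow — 1 club.

1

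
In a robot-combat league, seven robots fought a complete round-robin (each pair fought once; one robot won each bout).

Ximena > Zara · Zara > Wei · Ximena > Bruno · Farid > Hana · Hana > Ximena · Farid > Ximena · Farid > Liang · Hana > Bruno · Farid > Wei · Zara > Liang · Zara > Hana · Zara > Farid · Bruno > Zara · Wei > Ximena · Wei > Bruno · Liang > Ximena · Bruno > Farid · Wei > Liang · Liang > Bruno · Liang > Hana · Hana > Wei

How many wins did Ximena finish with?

2

Ximena's results: beat Bruno, Zara; lost to Hana, Farid, Wei, Liang.
That is 2 wins.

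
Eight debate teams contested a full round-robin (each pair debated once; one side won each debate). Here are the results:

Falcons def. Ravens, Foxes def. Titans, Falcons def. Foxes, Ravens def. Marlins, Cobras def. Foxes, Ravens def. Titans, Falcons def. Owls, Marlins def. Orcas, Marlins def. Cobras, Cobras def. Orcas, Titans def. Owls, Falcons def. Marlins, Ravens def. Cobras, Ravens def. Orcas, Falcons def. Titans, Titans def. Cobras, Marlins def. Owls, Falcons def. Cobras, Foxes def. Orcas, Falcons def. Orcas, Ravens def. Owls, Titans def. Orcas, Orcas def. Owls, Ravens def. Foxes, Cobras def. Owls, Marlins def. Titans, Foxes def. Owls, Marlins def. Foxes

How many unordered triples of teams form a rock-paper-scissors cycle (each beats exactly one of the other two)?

1

Win totals: Owls 0, Marlins 5, Titans 3, Foxes 3, Orcas 1, Ravens 6, Cobras 3, Falcons 7.
A team with w wins dominates both others in C(w,2) triples; summing gives 0 + 10 + 3 + 3 + 0 + 15 + 3 + 21 = 55 transitive triples.
Total triples C(8,3) = 56, so cyclic triples = 56 − 55 = 1.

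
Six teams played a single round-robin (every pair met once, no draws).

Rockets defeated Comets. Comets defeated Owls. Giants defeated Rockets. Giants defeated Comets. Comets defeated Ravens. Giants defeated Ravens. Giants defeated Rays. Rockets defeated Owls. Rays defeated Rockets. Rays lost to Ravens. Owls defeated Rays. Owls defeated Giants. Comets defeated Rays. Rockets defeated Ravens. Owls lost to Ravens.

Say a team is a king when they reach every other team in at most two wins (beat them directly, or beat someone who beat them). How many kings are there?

4

Owls reaches everyone (king).
Rays cannot reach Giants in two steps.
Ravens cannot reach Comets in two steps.
Comets reaches everyone (king).
Rockets reaches everyone (king).
Giants reaches everyone (king).
Kings: Owls, Comets, Rockets, Giants — 4.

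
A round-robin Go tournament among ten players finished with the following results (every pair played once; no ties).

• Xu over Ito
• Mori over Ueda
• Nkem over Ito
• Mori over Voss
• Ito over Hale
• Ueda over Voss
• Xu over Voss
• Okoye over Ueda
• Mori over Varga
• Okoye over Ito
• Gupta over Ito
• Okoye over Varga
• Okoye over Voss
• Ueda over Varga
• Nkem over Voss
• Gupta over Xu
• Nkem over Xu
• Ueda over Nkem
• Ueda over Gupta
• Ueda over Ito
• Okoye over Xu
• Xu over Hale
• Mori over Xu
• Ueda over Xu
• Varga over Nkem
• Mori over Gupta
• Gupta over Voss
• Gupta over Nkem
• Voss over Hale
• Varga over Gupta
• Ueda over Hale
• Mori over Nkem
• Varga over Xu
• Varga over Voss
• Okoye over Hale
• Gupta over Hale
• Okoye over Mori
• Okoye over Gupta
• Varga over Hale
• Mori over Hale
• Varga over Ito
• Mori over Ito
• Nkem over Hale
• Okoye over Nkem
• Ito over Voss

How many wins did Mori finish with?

8

Mori's results: beat Ueda, Nkem, Voss, Ito, Gupta, Varga, Xu, Hale; lost to Okoye.
That is 8 wins.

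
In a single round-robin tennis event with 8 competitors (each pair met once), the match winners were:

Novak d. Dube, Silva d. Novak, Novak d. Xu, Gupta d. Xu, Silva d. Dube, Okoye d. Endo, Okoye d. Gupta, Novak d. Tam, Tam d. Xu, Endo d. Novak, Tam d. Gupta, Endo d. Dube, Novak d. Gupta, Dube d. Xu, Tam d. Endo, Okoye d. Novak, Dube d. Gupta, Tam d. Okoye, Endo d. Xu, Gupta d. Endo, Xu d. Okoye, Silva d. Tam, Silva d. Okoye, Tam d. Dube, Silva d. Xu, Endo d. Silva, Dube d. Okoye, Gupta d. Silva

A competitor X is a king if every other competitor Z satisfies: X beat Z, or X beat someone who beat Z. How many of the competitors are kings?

6

Endo reaches everyone (king).
Dube cannot reach Tam in two steps.
Novak reaches everyone (king).
Silva reaches everyone (king).
Tam reaches everyone (king).
Xu cannot reach Dube, Silva, Tam in two steps.
Gupta reaches everyone (king).
Okoye reaches everyone (king).
Kings: Endo, Novak, Silva, Tam, Gupta, Okoye — 6.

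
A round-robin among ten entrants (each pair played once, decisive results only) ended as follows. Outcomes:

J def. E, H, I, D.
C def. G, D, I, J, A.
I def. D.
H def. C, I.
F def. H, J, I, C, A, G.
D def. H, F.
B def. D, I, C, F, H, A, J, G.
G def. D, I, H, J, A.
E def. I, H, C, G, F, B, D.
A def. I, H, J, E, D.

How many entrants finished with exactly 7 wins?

Win totals: A 5, B 8, C 5, D 2, E 7, F 6, G 5, H 2, I 1, J 4.
Exactly 7: E — 1 entrant.

1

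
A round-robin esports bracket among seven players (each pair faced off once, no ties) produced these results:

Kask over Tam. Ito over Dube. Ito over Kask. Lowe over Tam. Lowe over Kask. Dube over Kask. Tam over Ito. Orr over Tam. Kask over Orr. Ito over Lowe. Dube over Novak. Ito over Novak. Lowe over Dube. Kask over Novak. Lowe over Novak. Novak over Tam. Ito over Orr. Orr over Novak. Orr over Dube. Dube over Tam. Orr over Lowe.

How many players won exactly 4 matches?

2

Win totals: Novak 1, Dube 3, Tam 1, Kask 3, Orr 4, Lowe 4, Ito 5.
Exactly 4: Orr, Lowe — 2 players.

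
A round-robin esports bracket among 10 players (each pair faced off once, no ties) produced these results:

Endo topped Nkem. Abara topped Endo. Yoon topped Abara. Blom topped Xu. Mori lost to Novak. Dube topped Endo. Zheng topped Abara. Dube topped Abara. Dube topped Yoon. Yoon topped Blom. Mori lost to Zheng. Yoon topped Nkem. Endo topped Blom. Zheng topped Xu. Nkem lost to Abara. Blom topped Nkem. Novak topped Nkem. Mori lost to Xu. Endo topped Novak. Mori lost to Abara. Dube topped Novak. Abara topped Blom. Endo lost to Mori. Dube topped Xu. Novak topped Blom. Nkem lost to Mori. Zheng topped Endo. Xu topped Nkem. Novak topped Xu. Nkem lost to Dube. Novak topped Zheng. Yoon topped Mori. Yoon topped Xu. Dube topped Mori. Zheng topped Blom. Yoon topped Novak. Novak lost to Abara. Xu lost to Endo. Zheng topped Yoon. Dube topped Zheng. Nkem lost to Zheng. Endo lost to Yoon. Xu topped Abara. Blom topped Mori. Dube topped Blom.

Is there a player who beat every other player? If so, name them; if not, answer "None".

Dube

Dube has 9 wins out of 9 opponents — a perfect record.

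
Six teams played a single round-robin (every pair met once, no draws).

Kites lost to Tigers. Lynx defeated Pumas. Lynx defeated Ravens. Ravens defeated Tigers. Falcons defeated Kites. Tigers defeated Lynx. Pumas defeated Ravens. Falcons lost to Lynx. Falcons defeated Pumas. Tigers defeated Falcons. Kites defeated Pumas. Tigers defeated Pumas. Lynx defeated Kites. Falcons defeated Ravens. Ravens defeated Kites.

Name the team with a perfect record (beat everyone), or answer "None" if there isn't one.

None

Highest win total is Tigers with 4 (out of 5 possible).
Tigers lost to Ravens, so no team went undefeated.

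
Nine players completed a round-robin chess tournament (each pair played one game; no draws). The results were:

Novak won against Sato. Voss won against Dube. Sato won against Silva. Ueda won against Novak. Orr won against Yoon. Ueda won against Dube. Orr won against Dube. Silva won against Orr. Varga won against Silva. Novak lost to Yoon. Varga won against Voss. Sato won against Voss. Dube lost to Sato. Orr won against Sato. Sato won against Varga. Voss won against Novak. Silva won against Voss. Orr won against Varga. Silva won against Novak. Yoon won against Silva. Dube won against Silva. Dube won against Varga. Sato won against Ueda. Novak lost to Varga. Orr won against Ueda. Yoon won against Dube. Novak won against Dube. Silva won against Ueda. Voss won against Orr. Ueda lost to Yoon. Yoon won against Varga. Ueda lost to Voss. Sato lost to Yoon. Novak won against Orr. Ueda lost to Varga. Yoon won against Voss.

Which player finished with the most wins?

Win totals: Varga 4, Orr 5, Sato 5, Yoon 7, Ueda 2, Novak 3, Dube 2, Voss 4, Silva 4.
Yoon leads with 7 wins (next highest: 5).

Yoon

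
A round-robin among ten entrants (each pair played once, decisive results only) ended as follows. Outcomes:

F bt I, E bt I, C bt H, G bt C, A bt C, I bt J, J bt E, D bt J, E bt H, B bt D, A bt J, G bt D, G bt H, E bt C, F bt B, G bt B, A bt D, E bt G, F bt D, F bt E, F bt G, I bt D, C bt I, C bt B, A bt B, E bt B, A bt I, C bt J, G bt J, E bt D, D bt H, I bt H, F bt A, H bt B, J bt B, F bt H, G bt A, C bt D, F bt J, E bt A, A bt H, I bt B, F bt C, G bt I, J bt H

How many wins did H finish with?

1

H's results: beat B; lost to A, C, D, E, F, G, I, J.
That is 1 win.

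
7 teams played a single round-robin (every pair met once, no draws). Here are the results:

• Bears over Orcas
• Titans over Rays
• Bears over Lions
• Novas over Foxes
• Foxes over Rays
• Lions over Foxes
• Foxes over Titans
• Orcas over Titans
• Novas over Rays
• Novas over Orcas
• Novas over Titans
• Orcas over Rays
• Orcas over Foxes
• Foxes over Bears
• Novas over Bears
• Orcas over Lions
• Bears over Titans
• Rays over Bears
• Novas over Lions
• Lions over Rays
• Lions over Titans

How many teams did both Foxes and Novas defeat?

3

Foxes beat: Rays, Bears, Titans.
Novas beat: Foxes, Rays, Orcas, Lions, Bears, Titans.
Both beat: Rays, Bears, Titans — 3.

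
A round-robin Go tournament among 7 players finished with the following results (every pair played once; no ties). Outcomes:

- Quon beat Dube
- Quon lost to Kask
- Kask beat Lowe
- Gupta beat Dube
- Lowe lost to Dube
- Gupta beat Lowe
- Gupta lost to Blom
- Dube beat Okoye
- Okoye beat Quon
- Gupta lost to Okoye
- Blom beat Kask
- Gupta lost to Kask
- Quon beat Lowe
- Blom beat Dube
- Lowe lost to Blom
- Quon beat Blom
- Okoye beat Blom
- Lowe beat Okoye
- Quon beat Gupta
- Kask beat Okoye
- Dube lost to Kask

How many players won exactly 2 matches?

Win totals: Okoye 3, Kask 5, Dube 2, Blom 4, Quon 4, Lowe 1, Gupta 2.
Exactly 2: Dube, Gupta — 2 players.

2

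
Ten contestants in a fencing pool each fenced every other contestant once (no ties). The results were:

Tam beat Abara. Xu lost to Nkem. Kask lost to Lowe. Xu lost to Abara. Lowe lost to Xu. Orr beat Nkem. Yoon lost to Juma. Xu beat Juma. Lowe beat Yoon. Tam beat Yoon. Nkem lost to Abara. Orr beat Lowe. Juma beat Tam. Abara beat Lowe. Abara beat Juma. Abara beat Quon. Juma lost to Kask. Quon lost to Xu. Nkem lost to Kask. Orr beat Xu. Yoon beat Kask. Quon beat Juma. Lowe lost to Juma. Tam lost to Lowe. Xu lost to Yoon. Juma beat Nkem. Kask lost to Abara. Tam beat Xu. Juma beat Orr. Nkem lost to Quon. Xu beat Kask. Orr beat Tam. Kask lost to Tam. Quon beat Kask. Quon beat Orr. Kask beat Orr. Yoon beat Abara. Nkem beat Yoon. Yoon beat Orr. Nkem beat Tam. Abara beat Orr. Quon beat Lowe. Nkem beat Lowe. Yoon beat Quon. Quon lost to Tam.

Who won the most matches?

Abara

Win totals: Abara 7, Xu 4, Yoon 5, Kask 3, Juma 5, Tam 5, Nkem 4, Lowe 3, Orr 4, Quon 5.
Abara leads with 7 wins (next highest: 5).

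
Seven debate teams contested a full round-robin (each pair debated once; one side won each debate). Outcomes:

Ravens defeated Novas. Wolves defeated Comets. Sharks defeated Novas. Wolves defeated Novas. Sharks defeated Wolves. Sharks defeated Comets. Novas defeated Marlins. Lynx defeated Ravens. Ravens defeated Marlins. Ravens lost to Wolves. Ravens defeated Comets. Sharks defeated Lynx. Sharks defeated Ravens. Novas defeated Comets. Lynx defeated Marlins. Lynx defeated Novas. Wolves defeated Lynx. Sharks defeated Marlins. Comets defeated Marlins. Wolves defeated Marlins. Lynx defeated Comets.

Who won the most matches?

Win totals: Ravens 3, Comets 1, Marlins 0, Wolves 5, Novas 2, Sharks 6, Lynx 4.
Sharks leads with 6 wins (next highest: 5).

Sharks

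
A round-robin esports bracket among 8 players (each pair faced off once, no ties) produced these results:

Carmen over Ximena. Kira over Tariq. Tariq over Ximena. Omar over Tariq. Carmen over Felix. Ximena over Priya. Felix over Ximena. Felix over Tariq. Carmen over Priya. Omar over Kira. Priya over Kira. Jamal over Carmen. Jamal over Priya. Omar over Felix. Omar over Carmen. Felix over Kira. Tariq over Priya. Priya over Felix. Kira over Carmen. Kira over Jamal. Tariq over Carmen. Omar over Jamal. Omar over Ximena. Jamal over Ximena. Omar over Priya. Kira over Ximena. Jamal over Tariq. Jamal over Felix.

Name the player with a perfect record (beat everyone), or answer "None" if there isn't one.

Omar

Omar has 7 wins out of 7 opponents — a perfect record.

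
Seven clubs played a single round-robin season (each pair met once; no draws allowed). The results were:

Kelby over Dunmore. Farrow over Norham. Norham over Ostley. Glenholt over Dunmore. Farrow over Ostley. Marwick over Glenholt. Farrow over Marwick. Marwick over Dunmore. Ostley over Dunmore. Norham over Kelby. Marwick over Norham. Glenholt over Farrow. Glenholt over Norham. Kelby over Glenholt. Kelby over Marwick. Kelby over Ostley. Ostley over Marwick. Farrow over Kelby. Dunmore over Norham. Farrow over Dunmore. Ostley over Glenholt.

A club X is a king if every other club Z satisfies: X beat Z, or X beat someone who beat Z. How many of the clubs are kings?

4

Kelby reaches everyone (king).
Farrow reaches everyone (king).
Norham cannot reach Farrow in two steps.
Dunmore cannot reach Farrow, Glenholt, Marwick in two steps.
Ostley cannot reach Kelby in two steps.
Glenholt reaches everyone (king).
Marwick reaches everyone (king).
Kings: Kelby, Farrow, Glenholt, Marwick — 4.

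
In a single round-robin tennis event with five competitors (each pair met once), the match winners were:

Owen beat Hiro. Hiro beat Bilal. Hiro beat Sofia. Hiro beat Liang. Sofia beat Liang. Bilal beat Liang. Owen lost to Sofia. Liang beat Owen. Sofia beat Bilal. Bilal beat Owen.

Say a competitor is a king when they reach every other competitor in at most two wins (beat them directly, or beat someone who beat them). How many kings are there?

3

Liang cannot reach Bilal, Sofia in two steps.
Owen reaches everyone (king).
Bilal cannot reach Sofia in two steps.
Hiro reaches everyone (king).
Sofia reaches everyone (king).
Kings: Owen, Hiro, Sofia — 3.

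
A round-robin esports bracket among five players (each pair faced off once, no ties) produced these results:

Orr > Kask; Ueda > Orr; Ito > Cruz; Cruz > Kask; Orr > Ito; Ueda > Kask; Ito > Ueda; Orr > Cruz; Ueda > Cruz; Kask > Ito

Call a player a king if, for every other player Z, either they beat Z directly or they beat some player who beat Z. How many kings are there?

3

Ito reaches everyone (king).
Orr reaches everyone (king).
Cruz cannot reach Orr, Ueda in two steps.
Kask cannot reach Orr in two steps.
Ueda reaches everyone (king).
Kings: Ito, Orr, Ueda — 3.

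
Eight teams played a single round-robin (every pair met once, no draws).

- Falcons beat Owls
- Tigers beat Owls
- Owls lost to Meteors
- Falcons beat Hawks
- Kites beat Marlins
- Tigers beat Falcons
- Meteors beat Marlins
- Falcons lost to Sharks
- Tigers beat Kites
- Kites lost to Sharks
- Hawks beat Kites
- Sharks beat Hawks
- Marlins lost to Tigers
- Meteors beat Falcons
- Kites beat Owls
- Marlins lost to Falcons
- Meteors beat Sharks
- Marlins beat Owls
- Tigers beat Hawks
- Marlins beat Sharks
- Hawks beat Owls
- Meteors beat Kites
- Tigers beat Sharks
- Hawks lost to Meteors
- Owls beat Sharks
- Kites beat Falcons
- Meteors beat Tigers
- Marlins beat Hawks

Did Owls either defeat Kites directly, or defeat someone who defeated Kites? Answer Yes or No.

Yes

Owls did not beat Kites directly.
Owls beat Sharks. Of those, Sharks beat Kites.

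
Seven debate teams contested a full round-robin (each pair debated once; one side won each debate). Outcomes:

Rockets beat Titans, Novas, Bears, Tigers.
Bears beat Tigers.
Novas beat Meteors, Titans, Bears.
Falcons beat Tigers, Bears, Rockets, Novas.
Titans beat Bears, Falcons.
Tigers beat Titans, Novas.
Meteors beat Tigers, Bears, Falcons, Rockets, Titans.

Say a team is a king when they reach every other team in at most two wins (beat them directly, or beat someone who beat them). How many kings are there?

4

Bears cannot reach Rockets, Meteors, Falcons in two steps.
Rockets reaches everyone (king).
Tigers cannot reach Rockets in two steps.
Novas reaches everyone (king).
Meteors reaches everyone (king).
Titans cannot reach Meteors in two steps.
Falcons reaches everyone (king).
Kings: Rockets, Novas, Meteors, Falcons — 4.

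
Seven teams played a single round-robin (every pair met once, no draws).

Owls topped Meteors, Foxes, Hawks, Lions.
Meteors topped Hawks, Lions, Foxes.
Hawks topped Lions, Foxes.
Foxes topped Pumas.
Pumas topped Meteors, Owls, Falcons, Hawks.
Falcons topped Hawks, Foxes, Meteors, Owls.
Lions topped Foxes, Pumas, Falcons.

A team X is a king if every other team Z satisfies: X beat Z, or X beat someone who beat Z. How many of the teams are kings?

Meteors cannot reach Owls in two steps.
Hawks cannot reach Meteors, Owls in two steps.
Owls reaches everyone (king).
Pumas reaches everyone (king).
Foxes cannot reach Lions in two steps.
Falcons reaches everyone (king).
Lions reaches everyone (king).
Kings: Owls, Pumas, Falcons, Lions — 4.

4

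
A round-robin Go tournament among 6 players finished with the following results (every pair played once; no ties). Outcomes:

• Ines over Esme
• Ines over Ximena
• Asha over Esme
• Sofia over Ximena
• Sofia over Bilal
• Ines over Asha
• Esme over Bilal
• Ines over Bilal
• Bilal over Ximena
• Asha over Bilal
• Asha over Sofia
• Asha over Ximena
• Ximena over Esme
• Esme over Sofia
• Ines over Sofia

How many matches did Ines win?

Ines' results: beat Sofia, Bilal, Ximena, Esme, Asha; lost to no one.
That is 5 wins.

5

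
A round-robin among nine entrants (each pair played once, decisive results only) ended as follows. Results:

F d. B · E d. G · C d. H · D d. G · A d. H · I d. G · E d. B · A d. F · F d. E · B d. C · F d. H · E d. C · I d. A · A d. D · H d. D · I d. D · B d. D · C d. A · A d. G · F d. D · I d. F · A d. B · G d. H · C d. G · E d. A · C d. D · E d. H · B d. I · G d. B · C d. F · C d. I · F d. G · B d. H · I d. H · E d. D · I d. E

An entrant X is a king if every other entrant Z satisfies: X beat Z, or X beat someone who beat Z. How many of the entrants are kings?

6

A reaches everyone (king).
B reaches everyone (king).
C reaches everyone (king).
D cannot reach A, C, E, F, I in two steps.
E reaches everyone (king).
F reaches everyone (king).
G cannot reach A, E, F in two steps.
H cannot reach A, B, C, E, F, I in two steps.
I reaches everyone (king).
Kings: A, B, C, E, F, I — 6.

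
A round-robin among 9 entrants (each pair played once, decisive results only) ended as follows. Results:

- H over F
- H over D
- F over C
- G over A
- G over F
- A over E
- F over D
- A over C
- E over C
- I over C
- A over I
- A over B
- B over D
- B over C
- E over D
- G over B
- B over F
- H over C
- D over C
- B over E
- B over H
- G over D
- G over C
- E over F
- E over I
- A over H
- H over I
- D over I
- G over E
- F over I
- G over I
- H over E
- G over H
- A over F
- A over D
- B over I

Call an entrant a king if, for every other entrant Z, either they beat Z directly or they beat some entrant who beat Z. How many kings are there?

1

A cannot reach G in two steps.
B cannot reach A, G in two steps.
C cannot reach A, B, D, E, F, G, H, I in two steps.
D cannot reach A, B, E, F, G, H in two steps.
E cannot reach A, B, G, H in two steps.
F cannot reach A, B, E, G, H in two steps.
G reaches everyone (king).
H cannot reach A, B, G in two steps.
I cannot reach A, B, D, E, F, G, H in two steps.
Kings: G — 1.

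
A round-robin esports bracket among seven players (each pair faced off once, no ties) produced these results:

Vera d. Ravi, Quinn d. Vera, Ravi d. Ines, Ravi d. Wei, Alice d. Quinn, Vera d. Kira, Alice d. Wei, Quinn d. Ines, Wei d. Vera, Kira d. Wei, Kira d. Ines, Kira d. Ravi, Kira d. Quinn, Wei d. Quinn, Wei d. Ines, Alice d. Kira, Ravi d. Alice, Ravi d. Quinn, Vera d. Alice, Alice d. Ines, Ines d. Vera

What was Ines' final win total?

Ines' results: beat Vera; lost to Quinn, Wei, Ravi, Alice, Kira.
That is 1 win.

1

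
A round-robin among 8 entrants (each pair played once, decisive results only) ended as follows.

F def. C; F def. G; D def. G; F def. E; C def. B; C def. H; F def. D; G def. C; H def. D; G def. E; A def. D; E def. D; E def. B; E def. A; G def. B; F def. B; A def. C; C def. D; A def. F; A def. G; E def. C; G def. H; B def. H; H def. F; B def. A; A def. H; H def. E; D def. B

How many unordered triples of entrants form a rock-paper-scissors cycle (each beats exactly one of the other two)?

16

Win totals: A 5, B 2, C 3, D 2, E 4, F 5, G 4, H 3.
An entrant with w wins dominates both others in C(w,2) triples; summing gives 10 + 1 + 3 + 1 + 6 + 10 + 6 + 3 = 40 transitive triples.
Total triples C(8,3) = 56, so cyclic triples = 56 − 40 = 16.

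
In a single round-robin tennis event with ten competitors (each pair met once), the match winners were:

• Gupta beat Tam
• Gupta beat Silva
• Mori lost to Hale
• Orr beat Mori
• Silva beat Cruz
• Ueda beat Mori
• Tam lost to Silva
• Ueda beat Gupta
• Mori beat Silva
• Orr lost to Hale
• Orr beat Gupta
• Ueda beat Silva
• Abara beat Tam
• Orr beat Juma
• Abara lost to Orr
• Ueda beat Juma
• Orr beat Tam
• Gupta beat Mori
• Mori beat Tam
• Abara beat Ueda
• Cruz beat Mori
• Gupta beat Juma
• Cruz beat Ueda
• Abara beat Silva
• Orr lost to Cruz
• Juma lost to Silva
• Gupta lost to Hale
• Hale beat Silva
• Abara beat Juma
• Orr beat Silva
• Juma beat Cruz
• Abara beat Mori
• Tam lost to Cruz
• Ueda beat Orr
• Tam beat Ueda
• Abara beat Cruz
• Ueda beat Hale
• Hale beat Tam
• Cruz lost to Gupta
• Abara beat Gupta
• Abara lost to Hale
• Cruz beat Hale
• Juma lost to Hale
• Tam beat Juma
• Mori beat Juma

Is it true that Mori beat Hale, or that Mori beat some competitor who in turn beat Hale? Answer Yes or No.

No

Mori did not beat Hale directly.
Mori beat Silva, Tam, Juma, but each of them lost to Hale. No two-step path.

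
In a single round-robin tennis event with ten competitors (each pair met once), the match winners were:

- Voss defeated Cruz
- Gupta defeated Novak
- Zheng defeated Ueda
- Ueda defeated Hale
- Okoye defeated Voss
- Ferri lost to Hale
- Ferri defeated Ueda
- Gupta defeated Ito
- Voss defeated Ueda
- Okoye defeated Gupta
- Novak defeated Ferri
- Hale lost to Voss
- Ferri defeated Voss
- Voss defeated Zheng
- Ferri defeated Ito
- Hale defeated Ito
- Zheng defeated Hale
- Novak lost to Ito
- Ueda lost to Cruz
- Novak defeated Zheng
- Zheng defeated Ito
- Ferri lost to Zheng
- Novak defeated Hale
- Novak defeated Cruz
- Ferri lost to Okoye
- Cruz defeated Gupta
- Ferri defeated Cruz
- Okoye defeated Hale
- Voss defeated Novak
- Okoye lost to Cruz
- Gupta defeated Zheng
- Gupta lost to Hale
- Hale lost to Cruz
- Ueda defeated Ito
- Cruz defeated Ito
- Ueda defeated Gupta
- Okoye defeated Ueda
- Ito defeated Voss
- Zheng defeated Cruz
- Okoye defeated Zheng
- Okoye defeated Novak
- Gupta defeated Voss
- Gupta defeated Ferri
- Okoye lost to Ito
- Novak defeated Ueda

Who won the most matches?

Win totals: Novak 5, Cruz 5, Ito 3, Zheng 5, Okoye 7, Ferri 4, Ueda 3, Voss 5, Hale 3, Gupta 5.
Okoye leads with 7 wins (next highest: 5).

Okoye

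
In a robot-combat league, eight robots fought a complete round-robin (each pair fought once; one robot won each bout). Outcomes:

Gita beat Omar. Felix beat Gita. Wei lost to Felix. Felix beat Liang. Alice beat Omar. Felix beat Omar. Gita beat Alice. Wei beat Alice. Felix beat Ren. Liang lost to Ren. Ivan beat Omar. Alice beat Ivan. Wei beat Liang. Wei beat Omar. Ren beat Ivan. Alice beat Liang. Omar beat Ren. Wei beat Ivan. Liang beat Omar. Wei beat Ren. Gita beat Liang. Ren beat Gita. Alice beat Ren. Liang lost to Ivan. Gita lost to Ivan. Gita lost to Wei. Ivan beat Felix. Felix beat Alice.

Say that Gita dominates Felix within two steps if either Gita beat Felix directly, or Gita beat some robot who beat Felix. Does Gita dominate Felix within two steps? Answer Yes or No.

No

Gita did not beat Felix directly.
Gita beat Omar, Liang, Alice, but each of them lost to Felix. No two-step path.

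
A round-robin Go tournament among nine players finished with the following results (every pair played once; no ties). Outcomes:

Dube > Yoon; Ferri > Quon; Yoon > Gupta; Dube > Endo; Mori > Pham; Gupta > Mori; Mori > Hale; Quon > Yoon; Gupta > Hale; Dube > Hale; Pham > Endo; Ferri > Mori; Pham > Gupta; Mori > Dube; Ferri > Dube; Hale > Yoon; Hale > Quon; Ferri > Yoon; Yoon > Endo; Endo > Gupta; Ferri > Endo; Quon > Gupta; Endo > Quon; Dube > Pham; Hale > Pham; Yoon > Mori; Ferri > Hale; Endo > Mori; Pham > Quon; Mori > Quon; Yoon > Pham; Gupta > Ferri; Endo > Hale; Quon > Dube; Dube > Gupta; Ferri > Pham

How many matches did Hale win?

Hale's results: beat Yoon, Pham, Quon; lost to Ferri, Dube, Mori, Gupta, Endo.
That is 3 wins.

3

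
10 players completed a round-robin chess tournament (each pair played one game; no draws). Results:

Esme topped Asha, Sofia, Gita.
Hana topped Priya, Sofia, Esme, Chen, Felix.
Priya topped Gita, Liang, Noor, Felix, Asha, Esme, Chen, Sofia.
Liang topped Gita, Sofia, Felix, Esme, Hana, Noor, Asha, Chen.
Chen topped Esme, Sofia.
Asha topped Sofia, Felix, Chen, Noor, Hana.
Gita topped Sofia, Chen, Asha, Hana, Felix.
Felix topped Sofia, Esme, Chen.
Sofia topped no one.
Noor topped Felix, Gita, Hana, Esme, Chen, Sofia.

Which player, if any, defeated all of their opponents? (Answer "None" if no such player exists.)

Highest win total is Priya with 8 (out of 9 possible).
Priya lost to Hana, so no player went undefeated.

None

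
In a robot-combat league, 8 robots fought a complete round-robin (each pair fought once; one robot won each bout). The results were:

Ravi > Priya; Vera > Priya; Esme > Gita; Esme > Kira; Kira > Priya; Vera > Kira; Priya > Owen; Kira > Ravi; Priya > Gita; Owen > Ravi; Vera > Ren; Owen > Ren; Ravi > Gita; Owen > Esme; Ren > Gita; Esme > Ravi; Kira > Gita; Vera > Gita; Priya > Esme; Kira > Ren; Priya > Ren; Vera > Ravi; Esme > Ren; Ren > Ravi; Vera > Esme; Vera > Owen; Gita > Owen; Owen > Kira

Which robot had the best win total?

Win totals: Esme 4, Kira 4, Priya 4, Ren 2, Gita 1, Vera 7, Ravi 2, Owen 4.
Vera leads with 7 wins (next highest: 4).

Vera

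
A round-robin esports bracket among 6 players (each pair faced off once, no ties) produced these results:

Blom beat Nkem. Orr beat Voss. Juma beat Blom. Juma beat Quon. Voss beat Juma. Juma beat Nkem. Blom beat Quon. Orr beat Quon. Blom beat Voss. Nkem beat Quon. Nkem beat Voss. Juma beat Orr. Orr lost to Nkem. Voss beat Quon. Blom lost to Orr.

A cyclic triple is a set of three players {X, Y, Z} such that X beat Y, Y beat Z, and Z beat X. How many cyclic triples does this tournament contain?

Win totals: Nkem 3, Juma 4, Quon 0, Voss 2, Blom 3, Orr 3.
A player with w wins dominates both others in C(w,2) triples; summing gives 3 + 6 + 0 + 1 + 3 + 3 = 16 transitive triples.
Total triples C(6,3) = 20, so cyclic triples = 20 − 16 = 4.

4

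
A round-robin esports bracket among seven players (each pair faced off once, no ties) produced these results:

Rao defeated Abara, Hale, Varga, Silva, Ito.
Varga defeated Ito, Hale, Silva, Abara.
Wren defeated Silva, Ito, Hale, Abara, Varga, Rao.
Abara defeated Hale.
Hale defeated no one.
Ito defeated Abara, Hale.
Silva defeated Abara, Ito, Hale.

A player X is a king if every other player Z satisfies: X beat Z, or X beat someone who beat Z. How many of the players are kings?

1

Silva cannot reach Varga, Rao, Wren in two steps.
Ito cannot reach Silva, Varga, Rao, Wren in two steps.
Varga cannot reach Rao, Wren in two steps.
Hale cannot reach Silva, Ito, Varga, Rao, Abara, Wren in two steps.
Rao cannot reach Wren in two steps.
Abara cannot reach Silva, Ito, Varga, Rao, Wren in two steps.
Wren reaches everyone (king).
Kings: Wren — 1.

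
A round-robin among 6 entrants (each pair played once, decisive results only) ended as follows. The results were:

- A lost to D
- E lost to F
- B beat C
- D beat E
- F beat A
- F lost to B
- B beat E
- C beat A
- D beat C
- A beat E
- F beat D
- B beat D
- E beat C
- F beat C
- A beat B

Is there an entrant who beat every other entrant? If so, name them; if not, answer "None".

None

Highest win total is F with 4 (out of 5 possible).
F lost to B, so no entrant went undefeated.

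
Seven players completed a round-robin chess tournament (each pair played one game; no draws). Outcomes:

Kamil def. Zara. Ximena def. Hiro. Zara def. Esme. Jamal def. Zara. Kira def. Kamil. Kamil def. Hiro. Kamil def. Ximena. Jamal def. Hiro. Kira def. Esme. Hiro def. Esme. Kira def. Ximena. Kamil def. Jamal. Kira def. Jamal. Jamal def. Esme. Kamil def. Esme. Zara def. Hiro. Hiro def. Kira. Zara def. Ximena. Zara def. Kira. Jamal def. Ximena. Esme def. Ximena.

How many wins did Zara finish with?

4

Zara's results: beat Hiro, Ximena, Esme, Kira; lost to Jamal, Kamil.
That is 4 wins.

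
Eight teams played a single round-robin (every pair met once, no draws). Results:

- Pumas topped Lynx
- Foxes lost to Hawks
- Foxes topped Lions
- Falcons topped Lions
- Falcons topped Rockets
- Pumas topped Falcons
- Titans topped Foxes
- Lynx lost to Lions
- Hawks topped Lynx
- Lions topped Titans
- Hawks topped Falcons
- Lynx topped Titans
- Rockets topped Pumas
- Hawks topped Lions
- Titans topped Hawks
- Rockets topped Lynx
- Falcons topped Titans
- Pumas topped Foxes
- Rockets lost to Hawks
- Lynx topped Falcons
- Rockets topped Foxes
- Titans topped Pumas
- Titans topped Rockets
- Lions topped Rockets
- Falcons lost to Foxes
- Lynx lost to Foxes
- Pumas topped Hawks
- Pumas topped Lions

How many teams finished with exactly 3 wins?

Win totals: Foxes 3, Falcons 3, Hawks 5, Rockets 3, Lions 3, Titans 4, Lynx 2, Pumas 5.
Exactly 3: Foxes, Falcons, Rockets, Lions — 4 teams.

4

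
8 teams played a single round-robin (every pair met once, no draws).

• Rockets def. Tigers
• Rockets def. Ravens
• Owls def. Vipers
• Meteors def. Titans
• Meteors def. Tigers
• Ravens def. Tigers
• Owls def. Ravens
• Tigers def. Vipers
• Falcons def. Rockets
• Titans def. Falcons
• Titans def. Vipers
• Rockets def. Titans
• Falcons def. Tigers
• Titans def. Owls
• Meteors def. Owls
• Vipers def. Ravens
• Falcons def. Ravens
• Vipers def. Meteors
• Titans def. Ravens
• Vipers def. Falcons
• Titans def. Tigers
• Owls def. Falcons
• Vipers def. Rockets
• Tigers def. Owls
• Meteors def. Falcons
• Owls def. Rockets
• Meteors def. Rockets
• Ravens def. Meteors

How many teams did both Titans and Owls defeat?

Titans beat: Owls, Ravens, Vipers, Tigers, Falcons.
Owls beat: Rockets, Ravens, Vipers, Falcons.
Both beat: Ravens, Vipers, Falcons — 3.

3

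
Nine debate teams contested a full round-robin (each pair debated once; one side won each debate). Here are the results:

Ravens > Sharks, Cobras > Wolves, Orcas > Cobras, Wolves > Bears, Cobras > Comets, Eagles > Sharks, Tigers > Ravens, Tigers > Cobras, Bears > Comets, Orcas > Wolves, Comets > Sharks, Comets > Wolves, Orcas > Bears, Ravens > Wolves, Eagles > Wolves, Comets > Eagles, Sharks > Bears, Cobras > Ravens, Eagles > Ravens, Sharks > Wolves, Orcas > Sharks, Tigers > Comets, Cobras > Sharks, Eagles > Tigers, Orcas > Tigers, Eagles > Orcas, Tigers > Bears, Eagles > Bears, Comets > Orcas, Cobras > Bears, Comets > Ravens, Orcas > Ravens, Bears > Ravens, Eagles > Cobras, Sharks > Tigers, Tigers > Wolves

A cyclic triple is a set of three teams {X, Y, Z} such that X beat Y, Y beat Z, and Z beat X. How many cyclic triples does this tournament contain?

13

Win totals: Tigers 5, Orcas 6, Bears 2, Cobras 5, Wolves 1, Sharks 3, Comets 5, Ravens 2, Eagles 7.
A team with w wins dominates both others in C(w,2) triples; summing gives 10 + 15 + 1 + 10 + 0 + 3 + 10 + 1 + 21 = 71 transitive triples.
Total triples C(9,3) = 84, so cyclic triples = 84 − 71 = 13.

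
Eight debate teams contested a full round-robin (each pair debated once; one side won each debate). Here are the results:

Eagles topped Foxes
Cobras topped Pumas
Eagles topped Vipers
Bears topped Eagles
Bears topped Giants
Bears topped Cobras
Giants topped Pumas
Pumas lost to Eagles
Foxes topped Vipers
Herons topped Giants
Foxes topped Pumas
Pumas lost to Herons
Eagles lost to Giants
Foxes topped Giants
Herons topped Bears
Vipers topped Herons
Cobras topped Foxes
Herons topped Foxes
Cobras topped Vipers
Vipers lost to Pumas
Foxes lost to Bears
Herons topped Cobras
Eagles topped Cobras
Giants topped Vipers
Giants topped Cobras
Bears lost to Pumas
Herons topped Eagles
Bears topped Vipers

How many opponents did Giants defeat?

Giants' results: beat Pumas, Vipers, Eagles, Cobras; lost to Bears, Foxes, Herons.
That is 4 wins.

4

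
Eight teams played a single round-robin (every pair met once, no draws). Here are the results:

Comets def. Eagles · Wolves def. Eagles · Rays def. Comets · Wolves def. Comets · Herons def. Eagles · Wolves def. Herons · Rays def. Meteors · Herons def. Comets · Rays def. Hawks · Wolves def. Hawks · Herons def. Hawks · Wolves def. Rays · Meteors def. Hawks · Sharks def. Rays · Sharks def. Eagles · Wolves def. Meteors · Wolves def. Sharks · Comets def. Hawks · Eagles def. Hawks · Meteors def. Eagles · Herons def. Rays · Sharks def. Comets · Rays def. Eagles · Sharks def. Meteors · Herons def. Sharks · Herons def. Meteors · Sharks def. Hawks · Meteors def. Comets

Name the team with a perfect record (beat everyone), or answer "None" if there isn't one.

Wolves has 7 wins out of 7 opponents — a perfect record.

Wolves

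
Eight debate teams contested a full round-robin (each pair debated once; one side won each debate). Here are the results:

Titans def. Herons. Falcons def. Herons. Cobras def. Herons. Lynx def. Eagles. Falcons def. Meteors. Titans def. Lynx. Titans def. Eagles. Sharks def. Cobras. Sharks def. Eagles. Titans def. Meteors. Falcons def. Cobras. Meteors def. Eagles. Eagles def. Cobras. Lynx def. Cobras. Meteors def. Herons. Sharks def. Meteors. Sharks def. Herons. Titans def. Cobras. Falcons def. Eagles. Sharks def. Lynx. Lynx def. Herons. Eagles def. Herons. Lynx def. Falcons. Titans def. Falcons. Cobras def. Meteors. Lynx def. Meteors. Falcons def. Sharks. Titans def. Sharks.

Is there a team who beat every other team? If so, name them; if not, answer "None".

Titans has 7 wins out of 7 opponents — a perfect record.

Titans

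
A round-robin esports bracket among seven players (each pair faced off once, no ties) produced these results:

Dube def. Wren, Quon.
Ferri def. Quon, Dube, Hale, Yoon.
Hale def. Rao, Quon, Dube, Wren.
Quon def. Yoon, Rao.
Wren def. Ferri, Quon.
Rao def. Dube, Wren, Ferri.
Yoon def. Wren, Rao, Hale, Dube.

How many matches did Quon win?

2

Quon's results: beat Yoon, Rao; lost to Hale, Wren, Dube, Ferri.
That is 2 wins.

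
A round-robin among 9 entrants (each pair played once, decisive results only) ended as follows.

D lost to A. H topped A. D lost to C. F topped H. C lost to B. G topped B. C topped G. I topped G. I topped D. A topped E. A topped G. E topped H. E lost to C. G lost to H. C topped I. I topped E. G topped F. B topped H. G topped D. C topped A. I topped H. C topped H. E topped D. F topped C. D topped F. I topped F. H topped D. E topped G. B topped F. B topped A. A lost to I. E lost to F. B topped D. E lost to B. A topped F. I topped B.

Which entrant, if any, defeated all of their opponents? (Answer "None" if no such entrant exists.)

Highest win total is I with 7 (out of 8 possible).
I lost to C, so no entrant went undefeated.

None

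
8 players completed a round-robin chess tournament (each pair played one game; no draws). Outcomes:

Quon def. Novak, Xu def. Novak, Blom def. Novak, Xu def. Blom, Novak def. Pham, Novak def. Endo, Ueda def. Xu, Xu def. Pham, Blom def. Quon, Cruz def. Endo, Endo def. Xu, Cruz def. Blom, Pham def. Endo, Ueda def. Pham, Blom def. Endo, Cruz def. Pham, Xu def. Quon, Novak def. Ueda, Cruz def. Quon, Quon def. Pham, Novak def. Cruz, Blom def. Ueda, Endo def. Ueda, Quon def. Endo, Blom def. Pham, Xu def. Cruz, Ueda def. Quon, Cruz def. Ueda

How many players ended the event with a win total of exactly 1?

1

Win totals: Quon 3, Cruz 5, Pham 1, Ueda 3, Blom 5, Novak 4, Endo 2, Xu 5.
Exactly 1: Pham — 1 player.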